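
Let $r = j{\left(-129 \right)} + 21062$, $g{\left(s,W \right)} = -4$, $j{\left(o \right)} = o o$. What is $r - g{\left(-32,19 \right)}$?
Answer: $37707$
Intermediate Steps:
$j{\left(o \right)} = o^{2}$
$r = 37703$ ($r = \left(-129\right)^{2} + 21062 = 16641 + 21062 = 37703$)
$r - g{\left(-32,19 \right)} = 37703 - -4 = 37703 + 4 = 37707$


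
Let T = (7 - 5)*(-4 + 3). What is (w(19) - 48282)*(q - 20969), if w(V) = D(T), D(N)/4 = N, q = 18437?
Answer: 122270280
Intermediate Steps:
T = -2 (T = 2*(-1) = -2)
D(N) = 4*N
w(V) = -8 (w(V) = 4*(-2) = -8)
(w(19) - 48282)*(q - 20969) = (-8 - 48282)*(18437 - 20969) = -48290*(-2532) = 122270280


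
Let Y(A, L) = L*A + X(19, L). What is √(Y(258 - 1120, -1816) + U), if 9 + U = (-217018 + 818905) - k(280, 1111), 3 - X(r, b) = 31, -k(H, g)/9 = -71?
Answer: √2166603 ≈ 1471.9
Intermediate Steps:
k(H, g) = 639 (k(H, g) = -9*(-71) = 639)
X(r, b) = -28 (X(r, b) = 3 - 1*31 = 3 - 31 = -28)
Y(A, L) = -28 + A*L (Y(A, L) = L*A - 28 = A*L - 28 = -28 + A*L)
U = 601239 (U = -9 + ((-217018 + 818905) - 1*639) = -9 + (601887 - 639) = -9 + 601248 = 601239)
√(Y(258 - 1120, -1816) + U) = √((-28 + (258 - 1120)*(-1816)) + 601239) = √((-28 - 862*(-1816)) + 601239) = √((-28 + 1565392) + 601239) = √(1565364 + 601239) = √2166603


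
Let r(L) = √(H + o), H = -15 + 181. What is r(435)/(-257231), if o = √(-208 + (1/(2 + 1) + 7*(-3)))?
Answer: -√(1494 + 21*I*√42)/771693 ≈ -5.0139e-5 - 2.279e-6*I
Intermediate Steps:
o = 7*I*√42/3 (o = √(-208 + (1/3 - 21)) = √(-208 + (⅓ - 21)) = √(-208 - 62/3) = √(-686/3) = 7*I*√42/3 ≈ 15.122*I)
H = 166
r(L) = √(166 + 7*I*√42/3)
r(435)/(-257231) = (√(1494 + 21*I*√42)/3)/(-257231) = (√(1494 + 21*I*√42)/3)*(-1/257231) = -√(1494 + 21*I*√42)/771693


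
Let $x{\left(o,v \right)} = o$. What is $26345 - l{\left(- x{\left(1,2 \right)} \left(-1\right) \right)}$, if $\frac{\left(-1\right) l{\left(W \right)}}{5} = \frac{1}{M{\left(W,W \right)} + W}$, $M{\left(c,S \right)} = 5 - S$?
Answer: $26346$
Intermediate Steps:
$l{\left(W \right)} = -1$ ($l{\left(W \right)} = - \frac{5}{\left(5 - W\right) + W} = - \frac{5}{5} = \left(-5\right) \frac{1}{5} = -1$)
$26345 - l{\left(- x{\left(1,2 \right)} \left(-1\right) \right)} = 26345 - -1 = 26345 + 1 = 26346$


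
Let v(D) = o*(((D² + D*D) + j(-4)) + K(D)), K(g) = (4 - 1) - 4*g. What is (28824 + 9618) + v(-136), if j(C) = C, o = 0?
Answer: 38442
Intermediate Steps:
K(g) = 3 - 4*g
v(D) = 0 (v(D) = 0*(((D² + D*D) - 4) + (3 - 4*D)) = 0*(((D² + D²) - 4) + (3 - 4*D)) = 0*((2*D² - 4) + (3 - 4*D)) = 0*((-4 + 2*D²) + (3 - 4*D)) = 0*(-1 - 4*D + 2*D²) = 0)
(28824 + 9618) + v(-136) = (28824 + 9618) + 0 = 38442 + 0 = 38442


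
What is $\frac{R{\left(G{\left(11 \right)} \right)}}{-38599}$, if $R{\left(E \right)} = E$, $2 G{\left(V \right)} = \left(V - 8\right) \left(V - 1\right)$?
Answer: $- \frac{15}{38599} \approx -0.00038861$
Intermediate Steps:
$G{\left(V \right)} = \frac{\left(-1 + V\right) \left(-8 + V\right)}{2}$ ($G{\left(V \right)} = \frac{\left(V - 8\right) \left(V - 1\right)}{2} = \frac{\left(-8 + V\right) \left(-1 + V\right)}{2} = \frac{\left(-1 + V\right) \left(-8 + V\right)}{2}$)
$\frac{R{\left(G{\left(11 \right)} \right)}}{-38599} = \frac{4 + \frac{11^{2}}{2} - \frac{99}{2}}{-38599} = \left(4 + \frac{1}{2} \cdot 121 - \frac{99}{2}\right) \left(- \frac{1}{38599}\right) = \left(4 + \frac{121}{2} - \frac{99}{2}\right) \left(- \frac{1}{38599}\right) = 15 \left(- \frac{1}{38599}\right) = - \frac{15}{38599}$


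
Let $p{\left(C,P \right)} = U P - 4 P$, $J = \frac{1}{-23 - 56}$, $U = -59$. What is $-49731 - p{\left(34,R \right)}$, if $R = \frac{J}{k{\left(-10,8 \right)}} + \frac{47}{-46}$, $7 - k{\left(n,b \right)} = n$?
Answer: $- \frac{3076261239}{61778} \approx -49795.0$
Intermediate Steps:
$k{\left(n,b \right)} = 7 - n$
$J = - \frac{1}{79}$ ($J = \frac{1}{-79} = - \frac{1}{79} \approx -0.012658$)
$R = - \frac{63167}{61778}$ ($R = - \frac{1}{79 \left(7 - -10\right)} + \frac{47}{-46} = - \frac{1}{79 \left(7 + 10\right)} + 47 \left(- \frac{1}{46}\right) = - \frac{1}{79 \cdot 17} - \frac{47}{46} = \left(- \frac{1}{79}\right) \frac{1}{17} - \frac{47}{46} = - \frac{1}{1343} - \frac{47}{46} = - \frac{63167}{61778} \approx -1.0225$)
$p{\left(C,P \right)} = - 63 P$ ($p{\left(C,P \right)} = - 59 P - 4 P = - 63 P$)
$-49731 - p{\left(34,R \right)} = -49731 - \left(-63\right) \left(- \frac{63167}{61778}\right) = -49731 - \frac{3979521}{61778} = - \frac{3076261239}{61778}$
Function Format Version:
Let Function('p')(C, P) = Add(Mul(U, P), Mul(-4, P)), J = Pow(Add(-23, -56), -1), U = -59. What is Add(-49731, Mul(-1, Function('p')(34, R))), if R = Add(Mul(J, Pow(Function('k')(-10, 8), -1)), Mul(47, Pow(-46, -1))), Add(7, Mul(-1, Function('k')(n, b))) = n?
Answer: Rational(-3076261239, 61778) ≈ -49795.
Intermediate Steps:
Function('k')(n, b) = Add(7, Mul(-1, n))
J = Rational(-1, 79) (J = Pow(-79, -1) = Rational(-1, 79) ≈ -0.012658)
R = Rational(-63167, 61778) (R = Add(Mul(Rational(-1, 79), Pow(Add(7, Mul(-1, -10)), -1)), Mul(47, Pow(-46, -1))) = Add(Mul(Rational(-1, 79), Pow(Add(7, 10), -1)), Mul(47, Rational(-1, 46))) = Add(Mul(Rational(-1, 79), Pow(17, -1)), Rational(-47, 46)) = Add(Mul(Rational(-1, 79), Rational(1, 17)), Rational(-47, 46)) = Add(Rational(-1, 1343), Rational(-47, 46)) = Rational(-63167, 61778) ≈ -1.0225)
Function('p')(C, P) = Mul(-63, P) (Function('p')(C, P) = Add(Mul(-59, P), Mul(-4, P)) = Mul(-63, P))
Add(-49731, Mul(-1, Function('p')(34, R))) = Add(-49731, Mul(-1, Mul(-63, Rational(-63167, 61778)))) = Add(-49731, Mul(-1, Rational(3979521, 61778))) = Add(-49731, Rational(-3979521, 61778)) = Rational(-3076261239, 61778)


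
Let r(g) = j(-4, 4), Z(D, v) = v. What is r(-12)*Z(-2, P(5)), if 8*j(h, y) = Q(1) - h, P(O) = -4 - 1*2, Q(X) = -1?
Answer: -9/4 ≈ -2.2500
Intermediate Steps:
P(O) = -6 (P(O) = -4 - 2 = -6)
j(h, y) = -⅛ - h/8 (j(h, y) = (-1 - h)/8 = -⅛ - h/8)
r(g) = 3/8 (r(g) = -⅛ - ⅛*(-4) = -⅛ + ½ = 3/8)
r(-12)*Z(-2, P(5)) = (3/8)*(-6) = -9/4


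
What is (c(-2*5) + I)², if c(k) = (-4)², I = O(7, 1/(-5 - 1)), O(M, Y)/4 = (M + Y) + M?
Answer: 45796/9 ≈ 5088.4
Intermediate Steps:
O(M, Y) = 4*Y + 8*M (O(M, Y) = 4*((M + Y) + M) = 4*(Y + 2*M) = 4*Y + 8*M)
I = 166/3 (I = 4/(-5 - 1) + 8*7 = 4/(-6) + 56 = 4*(-⅙) + 56 = -⅔ + 56 = 166/3 ≈ 55.333)
c(k) = 16
(c(-2*5) + I)² = (16 + 166/3)² = (214/3)² = 45796/9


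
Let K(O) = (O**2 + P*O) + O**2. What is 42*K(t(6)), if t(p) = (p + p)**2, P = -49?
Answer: 1445472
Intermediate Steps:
t(p) = 4*p**2 (t(p) = (2*p)**2 = 4*p**2)
K(O) = -49*O + 2*O**2 (K(O) = (O**2 - 49*O) + O**2 = -49*O + 2*O**2)
42*K(t(6)) = 42*((4*6**2)*(-49 + 2*(4*6**2))) = 42*((4*36)*(-49 + 2*(4*36))) = 42*(144*(-49 + 2*144)) = 42*(144*(-49 + 288)) = 42*(144*239) = 42*34416 = 1445472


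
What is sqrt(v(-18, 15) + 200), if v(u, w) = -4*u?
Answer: 4*sqrt(17) ≈ 16.492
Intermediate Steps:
sqrt(v(-18, 15) + 200) = sqrt(-4*(-18) + 200) = sqrt(72 + 200) = sqrt(272) = 4*sqrt(17)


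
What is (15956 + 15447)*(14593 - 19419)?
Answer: -151550878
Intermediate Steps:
(15956 + 15447)*(14593 - 19419) = 31403*(-4826) = -151550878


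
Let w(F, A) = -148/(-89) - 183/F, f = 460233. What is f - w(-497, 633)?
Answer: 20357396446/44233 ≈ 4.6023e+5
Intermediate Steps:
w(F, A) = 148/89 - 183/F (w(F, A) = -148*(-1/89) - 183/F = 148/89 - 183/F)
f - w(-497, 633) = 460233 - (148/89 - 183/(-497)) = 460233 - (148/89 - 183*(-1/497)) = 460233 - (148/89 + 183/497) = 460233 - 1*89843/44233 = 460233 - 89843/44233 = 20357396446/44233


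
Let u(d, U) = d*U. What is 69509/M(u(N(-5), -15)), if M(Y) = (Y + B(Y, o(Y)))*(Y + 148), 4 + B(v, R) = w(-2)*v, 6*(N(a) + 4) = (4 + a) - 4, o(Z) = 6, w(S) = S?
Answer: -278036/67473 ≈ -4.1207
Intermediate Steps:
N(a) = -4 + a/6 (N(a) = -4 + ((4 + a) - 4)/6 = -4 + a/6)
B(v, R) = -4 - 2*v
u(d, U) = U*d
M(Y) = (-4 - Y)*(148 + Y) (M(Y) = (Y + (-4 - 2*Y))*(Y + 148) = (-4 - Y)*(148 + Y))
69509/M(u(N(-5), -15)) = 69509/(-592 - (-15*(-4 + (1/6)*(-5)))**2 - (-2280)*(-4 + (1/6)*(-5))) = 69509/(-592 - (-15*(-4 - 5/6))**2 - (-2280)*(-4 - 5/6)) = 69509/(-592 - (-15*(-29/6))**2 - (-2280)*(-29)/6) = 69509/(-592 - (145/2)**2 - 152*145/2) = 69509/(-592 - 1*21025/4 - 11020) = 69509/(-592 - 21025/4 - 11020) = 69509/(-67473/4) = 69509*(-4/67473) = -278036/67473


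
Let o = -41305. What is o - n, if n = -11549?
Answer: -29756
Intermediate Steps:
o - n = -41305 - 1*(-11549) = -41305 + 11549 = -29756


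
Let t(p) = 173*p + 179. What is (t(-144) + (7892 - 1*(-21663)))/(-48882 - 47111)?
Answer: -4822/95993 ≈ -0.050233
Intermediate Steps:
t(p) = 179 + 173*p
(t(-144) + (7892 - 1*(-21663)))/(-48882 - 47111) = ((179 + 173*(-144)) + (7892 - 1*(-21663)))/(-48882 - 47111) = ((179 - 24912) + (7892 + 21663))/(-95993) = (-24733 + 29555)*(-1/95993) = 4822*(-1/95993) = -4822/95993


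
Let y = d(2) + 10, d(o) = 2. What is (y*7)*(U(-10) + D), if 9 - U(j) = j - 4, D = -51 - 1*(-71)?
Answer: 3612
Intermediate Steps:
D = 20 (D = -51 + 71 = 20)
U(j) = 13 - j (U(j) = 9 - (j - 4) = 9 - (-4 + j) = 9 + (4 - j) = 13 - j)
y = 12 (y = 2 + 10 = 12)
(y*7)*(U(-10) + D) = (12*7)*((13 - 1*(-10)) + 20) = 84*((13 + 10) + 20) = 84*(23 + 20) = 84*43 = 3612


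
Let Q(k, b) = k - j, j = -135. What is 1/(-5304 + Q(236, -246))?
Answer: -1/4933 ≈ -0.00020272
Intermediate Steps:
Q(k, b) = 135 + k (Q(k, b) = k - 1*(-135) = k + 135 = 135 + k)
1/(-5304 + Q(236, -246)) = 1/(-5304 + (135 + 236)) = 1/(-5304 + 371) = 1/(-4933) = -1/4933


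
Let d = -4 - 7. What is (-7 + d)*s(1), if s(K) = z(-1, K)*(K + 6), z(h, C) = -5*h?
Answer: -630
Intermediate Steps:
d = -11
s(K) = 30 + 5*K (s(K) = (-5*(-1))*(K + 6) = 5*(6 + K) = 30 + 5*K)
(-7 + d)*s(1) = (-7 - 11)*(30 + 5*1) = -18*(30 + 5) = -18*35 = -630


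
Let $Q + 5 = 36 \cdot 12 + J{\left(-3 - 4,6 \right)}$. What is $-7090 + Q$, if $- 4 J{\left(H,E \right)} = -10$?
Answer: $- \frac{13321}{2} \approx -6660.5$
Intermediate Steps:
$J{\left(H,E \right)} = \frac{5}{2}$ ($J{\left(H,E \right)} = \left(- \frac{1}{4}\right) \left(-10\right) = \frac{5}{2}$)
$Q = \frac{859}{2}$ ($Q = -5 + \left(36 \cdot 12 + \frac{5}{2}\right) = -5 + \left(432 + \frac{5}{2}\right) = -5 + \frac{869}{2} = \frac{859}{2} \approx 429.5$)
$-7090 + Q = -7090 + \frac{859}{2} = - \frac{13321}{2}$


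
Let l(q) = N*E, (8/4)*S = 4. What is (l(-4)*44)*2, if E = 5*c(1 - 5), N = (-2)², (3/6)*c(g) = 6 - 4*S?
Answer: -7040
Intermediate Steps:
S = 2 (S = (½)*4 = 2)
c(g) = -4 (c(g) = 2*(6 - 4*2) = 2*(6 - 8) = 2*(-2) = -4)
N = 4
E = -20 (E = 5*(-4) = -20)
l(q) = -80 (l(q) = 4*(-20) = -80)
(l(-4)*44)*2 = -80*44*2 = -3520*2 = -7040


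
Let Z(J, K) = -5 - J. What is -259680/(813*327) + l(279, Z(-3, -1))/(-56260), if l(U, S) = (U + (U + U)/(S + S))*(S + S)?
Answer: -2410208657/2492796210 ≈ -0.96687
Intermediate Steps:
l(U, S) = 2*S*(U + U/S) (l(U, S) = (U + (2*U)/((2*S)))*(2*S) = (U + (2*U)*(1/(2*S)))*(2*S) = (U + U/S)*(2*S) = 2*S*(U + U/S))
-259680/(813*327) + l(279, Z(-3, -1))/(-56260) = -259680/(813*327) + (2*279*(1 + (-5 - 1*(-3))))/(-56260) = -259680/265851 + (2*279*(1 + (-5 + 3)))*(-1/56260) = -259680*1/265851 + (2*279*(1 - 2))*(-1/56260) = -86560/88617 + (2*279*(-1))*(-1/56260) = -86560/88617 - 558*(-1/56260) = -86560/88617 + 279/28130 = -2410208657/2492796210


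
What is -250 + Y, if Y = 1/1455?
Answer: -363749/1455 ≈ -250.00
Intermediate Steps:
Y = 1/1455 ≈ 0.00068729
-250 + Y = -250 + 1/1455 = -363749/1455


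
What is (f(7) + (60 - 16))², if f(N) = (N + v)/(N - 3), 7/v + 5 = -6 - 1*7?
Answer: 10804369/5184 ≈ 2084.2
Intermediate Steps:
v = -7/18 (v = 7/(-5 + (-6 - 1*7)) = 7/(-5 + (-6 - 7)) = 7/(-5 - 13) = 7/(-18) = 7*(-1/18) = -7/18 ≈ -0.38889)
f(N) = (-7/18 + N)/(-3 + N) (f(N) = (N - 7/18)/(N - 3) = (-7/18 + N)/(-3 + N))
(f(7) + (60 - 16))² = ((-7/18 + 7)/(-3 + 7) + (60 - 16))² = ((119/18)/4 + 44)² = ((¼)*(119/18) + 44)² = (119/72 + 44)² = (3287/72)² = 10804369/5184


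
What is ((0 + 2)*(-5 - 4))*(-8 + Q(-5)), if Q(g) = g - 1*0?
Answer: 234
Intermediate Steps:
Q(g) = g (Q(g) = g + 0 = g)
((0 + 2)*(-5 - 4))*(-8 + Q(-5)) = ((0 + 2)*(-5 - 4))*(-8 - 5) = (2*(-9))*(-13) = -18*(-13) = 234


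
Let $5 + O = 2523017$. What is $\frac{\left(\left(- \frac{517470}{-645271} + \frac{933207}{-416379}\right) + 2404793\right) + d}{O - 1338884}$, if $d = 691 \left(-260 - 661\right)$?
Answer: $\frac{158374567765311957}{106049435481683584} \approx 1.4934$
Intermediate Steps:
$O = 2523012$ ($O = -5 + 2523017 = 2523012$)
$d = -636411$ ($d = 691 \left(-921\right) = -636411$)
$\frac{\left(\left(- \frac{517470}{-645271} + \frac{933207}{-416379}\right) + 2404793\right) + d}{O - 1338884} = \frac{\left(\left(- \frac{517470}{-645271} + \frac{933207}{-416379}\right) + 2404793\right) - 636411}{2523012 - 1338884} = \frac{\left(\left(\left(-517470\right) \left(- \frac{1}{645271}\right) + 933207 \left(- \frac{1}{416379}\right)\right) + 2404793\right) - 636411}{1184128} = \left(\left(\left(\frac{517470}{645271} - \frac{311069}{138793}\right) + 2404793\right) - 636411\right) \frac{1}{1184128} = \left(\left(- \frac{128902590989}{89559097903} + 2404793\right) - 636411\right) \frac{1}{1184128} = \left(\frac{215370962820858090}{89559097903} - 636411\right) \frac{1}{1184128} = \frac{158374567765311957}{89559097903} \cdot \frac{1}{1184128} = \frac{158374567765311957}{106049435481683584}$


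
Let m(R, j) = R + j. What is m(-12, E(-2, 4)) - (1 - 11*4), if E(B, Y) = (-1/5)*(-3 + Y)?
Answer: 154/5 ≈ 30.800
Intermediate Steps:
E(B, Y) = 3/5 - Y/5 (E(B, Y) = (-1*1/5)*(-3 + Y) = -(-3 + Y)/5 = 3/5 - Y/5)
m(-12, E(-2, 4)) - (1 - 11*4) = (-12 + (3/5 - 1/5*4)) - (1 - 11*4) = (-12 + (3/5 - 4/5)) - (1 - 44) = (-12 - 1/5) - 1*(-43) = -61/5 + 43 = 154/5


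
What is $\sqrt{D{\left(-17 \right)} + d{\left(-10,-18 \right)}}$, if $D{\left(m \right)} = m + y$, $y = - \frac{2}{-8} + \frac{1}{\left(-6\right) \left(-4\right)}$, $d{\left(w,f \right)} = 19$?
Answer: $\frac{\sqrt{330}}{12} \approx 1.5138$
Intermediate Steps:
$y = \frac{7}{24}$ ($y = \left(-2\right) \left(- \frac{1}{8}\right) - - \frac{1}{24} = \frac{1}{4} + \frac{1}{24} = \frac{7}{24} \approx 0.29167$)
$D{\left(m \right)} = \frac{7}{24} + m$ ($D{\left(m \right)} = m + \frac{7}{24} = \frac{7}{24} + m$)
$\sqrt{D{\left(-17 \right)} + d{\left(-10,-18 \right)}} = \sqrt{\left(\frac{7}{24} - 17\right) + 19} = \sqrt{- \frac{401}{24} + 19} = \sqrt{\frac{55}{24}} = \frac{\sqrt{330}}{12}$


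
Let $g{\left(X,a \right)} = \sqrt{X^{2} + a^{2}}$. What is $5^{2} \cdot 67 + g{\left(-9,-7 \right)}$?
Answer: $1675 + \sqrt{130} \approx 1686.4$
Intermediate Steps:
$5^{2} \cdot 67 + g{\left(-9,-7 \right)} = 5^{2} \cdot 67 + \sqrt{\left(-9\right)^{2} + \left(-7\right)^{2}} = 25 \cdot 67 + \sqrt{81 + 49} = 1675 + \sqrt{130}$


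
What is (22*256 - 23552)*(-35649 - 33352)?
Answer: 1236497920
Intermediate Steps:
(22*256 - 23552)*(-35649 - 33352) = (5632 - 23552)*(-69001) = -17920*(-69001) = 1236497920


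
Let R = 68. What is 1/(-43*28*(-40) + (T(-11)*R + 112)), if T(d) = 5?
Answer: 1/48612 ≈ 2.0571e-5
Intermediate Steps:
1/(-43*28*(-40) + (T(-11)*R + 112)) = 1/(-43*28*(-40) + (5*68 + 112)) = 1/(-1204*(-40) + (340 + 112)) = 1/(48160 + 452) = 1/48612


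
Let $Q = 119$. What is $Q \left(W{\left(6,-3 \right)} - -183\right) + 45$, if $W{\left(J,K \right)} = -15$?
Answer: $20037$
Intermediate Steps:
$Q \left(W{\left(6,-3 \right)} - -183\right) + 45 = 119 \left(-15 - -183\right) + 45 = 119 \left(-15 + 183\right) + 45 = 119 \cdot 168 + 45 = 19992 + 45 = 20037$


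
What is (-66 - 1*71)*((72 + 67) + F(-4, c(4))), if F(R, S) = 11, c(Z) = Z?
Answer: -20550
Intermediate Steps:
(-66 - 1*71)*((72 + 67) + F(-4, c(4))) = (-66 - 1*71)*((72 + 67) + 11) = (-66 - 71)*(139 + 11) = -137*150 = -20550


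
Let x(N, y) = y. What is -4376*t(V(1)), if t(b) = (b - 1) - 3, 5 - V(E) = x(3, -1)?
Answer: -8752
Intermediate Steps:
V(E) = 6 (V(E) = 5 - 1*(-1) = 5 + 1 = 6)
t(b) = -4 + b (t(b) = (-1 + b) - 3 = -4 + b)
-4376*t(V(1)) = -4376*(-4 + 6) = -4376*2 = -8752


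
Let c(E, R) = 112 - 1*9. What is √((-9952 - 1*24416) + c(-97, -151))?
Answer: I*√34265 ≈ 185.11*I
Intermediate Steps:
c(E, R) = 103 (c(E, R) = 112 - 9 = 103)
√((-9952 - 1*24416) + c(-97, -151)) = √((-9952 - 1*24416) + 103) = √((-9952 - 24416) + 103) = √(-34368 + 103) = √(-34265) = I*√34265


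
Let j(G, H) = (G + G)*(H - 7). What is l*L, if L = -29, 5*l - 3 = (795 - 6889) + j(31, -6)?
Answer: 200013/5 ≈ 40003.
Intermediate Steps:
j(G, H) = 2*G*(-7 + H) (j(G, H) = (2*G)*(-7 + H) = 2*G*(-7 + H))
l = -6897/5 (l = ⅗ + ((795 - 6889) + 2*31*(-7 - 6))/5 = ⅗ + (-6094 + 2*31*(-13))/5 = ⅗ + (-6094 - 806)/5 = ⅗ + (⅕)*(-6900) = ⅗ - 1380 = -6897/5 ≈ -1379.4)
l*L = -6897/5*(-29) = 200013/5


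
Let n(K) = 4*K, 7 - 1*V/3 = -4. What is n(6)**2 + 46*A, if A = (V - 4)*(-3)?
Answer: -3426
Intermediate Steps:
V = 33 (V = 21 - 3*(-4) = 21 + 12 = 33)
A = -87 (A = (33 - 4)*(-3) = 29*(-3) = -87)
n(6)**2 + 46*A = (4*6)**2 + 46*(-87) = 24**2 - 4002 = 576 - 4002 = -3426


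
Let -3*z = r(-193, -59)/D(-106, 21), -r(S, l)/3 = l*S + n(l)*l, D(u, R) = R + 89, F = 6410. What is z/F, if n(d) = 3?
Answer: 1121/70510 ≈ 0.015898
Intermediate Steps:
D(u, R) = 89 + R
r(S, l) = -9*l - 3*S*l (r(S, l) = -3*(l*S + 3*l) = -3*(S*l + 3*l) = -3*(3*l + S*l) = -9*l - 3*S*l)
z = 1121/11 (z = -(-3*(-59)*(3 - 193))/(3*(89 + 21)) = -(-3*(-59)*(-190))/(3*110) = -(-11210)/110 = -1/3*(-3363/11) = 1121/11 ≈ 101.91)
z/F = (1121/11)/6410 = (1121/11)*(1/6410) = 1121/70510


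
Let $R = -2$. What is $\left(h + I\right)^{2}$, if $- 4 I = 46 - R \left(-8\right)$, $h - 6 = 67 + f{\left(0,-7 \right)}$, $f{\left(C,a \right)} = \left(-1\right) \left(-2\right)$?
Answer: $\frac{18225}{4} \approx 4556.3$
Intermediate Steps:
$f{\left(C,a \right)} = 2$
$h = 75$ ($h = 6 + \left(67 + 2\right) = 6 + 69 = 75$)
$I = - \frac{15}{2}$ ($I = - \frac{46 - \left(-2\right) \left(-8\right)}{4} = - \frac{46 - 16}{4} = \left(- \frac{1}{4}\right) 30 = - \frac{15}{2} \approx -7.5$)
$\left(h + I\right)^{2} = \left(75 - \frac{15}{2}\right)^{2} = \left(\frac{135}{2}\right)^{2} = \frac{18225}{4}$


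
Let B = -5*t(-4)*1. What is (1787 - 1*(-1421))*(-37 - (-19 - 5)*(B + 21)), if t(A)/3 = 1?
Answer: 343256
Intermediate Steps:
t(A) = 3 (t(A) = 3*1 = 3)
B = -15 (B = -5*3*1 = -15*1 = -15)
(1787 - 1*(-1421))*(-37 - (-19 - 5)*(B + 21)) = (1787 - 1*(-1421))*(-37 - (-19 - 5)*(-15 + 21)) = (1787 + 1421)*(-37 - (-24)*6) = 3208*(-37 - 1*(-144)) = 3208*(-37 + 144) = 3208*107 = 343256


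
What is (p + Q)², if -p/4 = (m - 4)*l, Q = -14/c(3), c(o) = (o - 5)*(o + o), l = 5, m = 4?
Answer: 49/36 ≈ 1.3611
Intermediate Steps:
c(o) = 2*o*(-5 + o) (c(o) = (-5 + o)*(2*o) = 2*o*(-5 + o))
Q = 7/6 (Q = -14*1/(6*(-5 + 3)) = -14/(2*3*(-2)) = -14/(-12) = -14*(-1/12) = 7/6 ≈ 1.1667)
p = 0 (p = -4*(4 - 4)*5 = -0*5 = -4*0 = 0)
(p + Q)² = (0 + 7/6)² = (7/6)² = 49/36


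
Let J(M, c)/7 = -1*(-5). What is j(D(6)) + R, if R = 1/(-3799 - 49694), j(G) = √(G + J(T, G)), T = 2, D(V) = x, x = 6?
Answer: -1/53493 + √41 ≈ 6.4031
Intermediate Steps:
D(V) = 6
J(M, c) = 35 (J(M, c) = 7*(-1*(-5)) = 7*5 = 35)
j(G) = √(35 + G) (j(G) = √(G + 35) = √(35 + G))
R = -1/53493 (R = 1/(-53493) = -1/53493 ≈ -1.8694e-5)
j(D(6)) + R = √(35 + 6) - 1/53493 = √41 - 1/53493 = -1/53493 + √41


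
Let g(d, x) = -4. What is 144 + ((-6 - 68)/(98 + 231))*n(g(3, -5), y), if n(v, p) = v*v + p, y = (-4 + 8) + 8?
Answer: 6472/47 ≈ 137.70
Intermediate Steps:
y = 12 (y = 4 + 8 = 12)
n(v, p) = p + v**2 (n(v, p) = v**2 + p = p + v**2)
144 + ((-6 - 68)/(98 + 231))*n(g(3, -5), y) = 144 + ((-6 - 68)/(98 + 231))*(12 + (-4)**2) = 144 + (-74/329)*(12 + 16) = 144 - 74*1/329*28 = 144 - 74/329*28 = 144 - 296/47 = 6472/47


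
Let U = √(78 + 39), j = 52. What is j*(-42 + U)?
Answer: -2184 + 156*√13 ≈ -1621.5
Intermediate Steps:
U = 3*√13 (U = √117 = 3*√13 ≈ 10.817)
j*(-42 + U) = 52*(-42 + 3*√13) = -2184 + 156*√13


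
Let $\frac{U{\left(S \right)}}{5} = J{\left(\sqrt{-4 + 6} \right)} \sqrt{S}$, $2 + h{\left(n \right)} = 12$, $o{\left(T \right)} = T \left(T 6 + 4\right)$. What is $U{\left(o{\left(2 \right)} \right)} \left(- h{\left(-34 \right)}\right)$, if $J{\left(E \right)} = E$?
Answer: $-400$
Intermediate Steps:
$o{\left(T \right)} = T \left(4 + 6 T\right)$ ($o{\left(T \right)} = T \left(6 T + 4\right) = T \left(4 + 6 T\right)$)
$h{\left(n \right)} = 10$ ($h{\left(n \right)} = -2 + 12 = 10$)
$U{\left(S \right)} = 5 \sqrt{2} \sqrt{S}$ ($U{\left(S \right)} = 5 \sqrt{-4 + 6} \sqrt{S} = 5 \sqrt{2} \sqrt{S}$)
$U{\left(o{\left(2 \right)} \right)} \left(- h{\left(-34 \right)}\right) = 5 \sqrt{2} \sqrt{2 \cdot 2 \left(2 + 3 \cdot 2\right)} \left(\left(-1\right) 10\right) = 5 \sqrt{2} \sqrt{2 \cdot 2 \left(2 + 6\right)} \left(-10\right) = 5 \sqrt{2} \sqrt{2 \cdot 2 \cdot 8} \left(-10\right) = 5 \sqrt{2} \sqrt{32} \left(-10\right) = 5 \sqrt{2} \cdot 4 \sqrt{2} \left(-10\right) = 40 \left(-10\right) = -400$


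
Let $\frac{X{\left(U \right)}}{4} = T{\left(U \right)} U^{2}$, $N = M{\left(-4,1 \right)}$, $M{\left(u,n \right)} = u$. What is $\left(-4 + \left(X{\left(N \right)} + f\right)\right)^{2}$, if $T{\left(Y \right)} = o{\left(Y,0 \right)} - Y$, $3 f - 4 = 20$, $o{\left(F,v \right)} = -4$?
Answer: $16$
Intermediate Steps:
$f = 8$ ($f = \frac{4}{3} + \frac{1}{3} \cdot 20 = \frac{4}{3} + \frac{20}{3} = 8$)
$T{\left(Y \right)} = -4 - Y$
$N = -4$
$X{\left(U \right)} = 4 U^{2} \left(-4 - U\right)$ ($X{\left(U \right)} = 4 \left(-4 - U\right) U^{2} = 4 U^{2} \left(-4 - U\right)$)
$\left(-4 + \left(X{\left(N \right)} + f\right)\right)^{2} = \left(-4 + \left(4 \left(-4\right)^{2} \left(-4 - -4\right) + 8\right)\right)^{2} = \left(-4 + \left(4 \cdot 16 \left(-4 + 4\right) + 8\right)\right)^{2} = \left(-4 + \left(4 \cdot 16 \cdot 0 + 8\right)\right)^{2} = \left(-4 + \left(0 + 8\right)\right)^{2} = \left(-4 + 8\right)^{2} = 4^{2} = 16$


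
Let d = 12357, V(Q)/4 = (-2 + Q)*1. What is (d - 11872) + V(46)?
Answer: 661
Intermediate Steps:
V(Q) = -8 + 4*Q (V(Q) = 4*((-2 + Q)*1) = 4*(-2 + Q) = -8 + 4*Q)
(d - 11872) + V(46) = (12357 - 11872) + (-8 + 4*46) = 485 + (-8 + 184) = 485 + 176 = 661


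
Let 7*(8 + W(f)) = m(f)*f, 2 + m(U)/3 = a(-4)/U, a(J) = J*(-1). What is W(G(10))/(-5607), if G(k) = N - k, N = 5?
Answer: 2/5607 ≈ 0.00035670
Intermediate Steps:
a(J) = -J
G(k) = 5 - k
m(U) = -6 + 12/U (m(U) = -6 + 3*((-1*(-4))/U) = -6 + 3*(4/U) = -6 + 12/U)
W(f) = -8 + f*(-6 + 12/f)/7 (W(f) = -8 + ((-6 + 12/f)*f)/7 = -8 + (f*(-6 + 12/f))/7 = -8 + f*(-6 + 12/f)/7)
W(G(10))/(-5607) = (-44/7 - 6*(5 - 1*10)/7)/(-5607) = (-44/7 - 6*(5 - 10)/7)*(-1/5607) = (-44/7 - 6/7*(-5))*(-1/5607) = (-44/7 + 30/7)*(-1/5607) = -2*(-1/5607) = 2/5607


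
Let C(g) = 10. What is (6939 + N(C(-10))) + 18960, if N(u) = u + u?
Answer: 25919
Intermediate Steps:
N(u) = 2*u
(6939 + N(C(-10))) + 18960 = (6939 + 2*10) + 18960 = (6939 + 20) + 18960 = 6959 + 18960 = 25919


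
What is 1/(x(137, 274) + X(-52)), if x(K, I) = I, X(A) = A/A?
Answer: 1/275 ≈ 0.0036364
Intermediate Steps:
X(A) = 1
1/(x(137, 274) + X(-52)) = 1/(274 + 1) = 1/275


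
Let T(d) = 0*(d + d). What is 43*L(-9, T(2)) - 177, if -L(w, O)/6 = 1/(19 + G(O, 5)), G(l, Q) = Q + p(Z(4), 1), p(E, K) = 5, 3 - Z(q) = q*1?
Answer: -5391/29 ≈ -185.90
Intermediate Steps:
Z(q) = 3 - q
T(d) = 0 (T(d) = 0*(2*d) = 0)
G(l, Q) = 5 + Q (G(l, Q) = Q + 5 = 5 + Q)
L(w, O) = -6/29 (L(w, O) = -6/(19 + (5 + 5)) = -6/(19 + 10) = -6/29)
43*L(-9, T(2)) - 177 = 43*(-6/29) - 177 = -258/29 - 177 = -5391/29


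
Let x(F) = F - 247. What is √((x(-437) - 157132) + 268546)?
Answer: √110730 ≈ 332.76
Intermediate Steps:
x(F) = -247 + F
√((x(-437) - 157132) + 268546) = √(((-247 - 437) - 157132) + 268546) = √((-684 - 157132) + 268546) = √(-157816 + 268546) = √110730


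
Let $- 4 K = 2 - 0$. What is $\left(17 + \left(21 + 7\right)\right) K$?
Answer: $- \frac{45}{2} \approx -22.5$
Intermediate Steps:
$K = - \frac{1}{2}$ ($K = - \frac{2 - 0}{4} = - \frac{2 + 0}{4} = \left(- \frac{1}{4}\right) 2 = - \frac{1}{2} \approx -0.5$)
$\left(17 + \left(21 + 7\right)\right) K = \left(17 + \left(21 + 7\right)\right) \left(- \frac{1}{2}\right) = \left(17 + 28\right) \left(- \frac{1}{2}\right) = 45 \left(- \frac{1}{2}\right) = - \frac{45}{2}$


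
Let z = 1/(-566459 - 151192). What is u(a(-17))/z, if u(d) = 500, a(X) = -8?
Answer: -358825500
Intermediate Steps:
z = -1/717651 (z = 1/(-717651) = -1/717651 ≈ -1.3934e-6)
u(a(-17))/z = 500/(-1/717651) = 500*(-717651) = -358825500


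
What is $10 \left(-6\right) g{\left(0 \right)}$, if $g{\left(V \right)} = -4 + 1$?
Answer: $180$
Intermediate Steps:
$g{\left(V \right)} = -3$
$10 \left(-6\right) g{\left(0 \right)} = 10 \left(-6\right) \left(-3\right) = \left(-60\right) \left(-3\right) = 180$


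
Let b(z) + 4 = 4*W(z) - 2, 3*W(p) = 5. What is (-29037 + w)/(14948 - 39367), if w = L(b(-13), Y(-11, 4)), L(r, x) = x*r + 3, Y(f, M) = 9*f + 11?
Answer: 87278/73257 ≈ 1.1914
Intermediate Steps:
W(p) = 5/3 (W(p) = (1/3)*5 = 5/3)
b(z) = 2/3 (b(z) = -4 + (4*(5/3) - 2) = -4 + (20/3 - 2) = -4 + 14/3 = 2/3)
Y(f, M) = 11 + 9*f
L(r, x) = 3 + r*x (L(r, x) = r*x + 3 = 3 + r*x)
w = -167/3 (w = 3 + 2*(11 + 9*(-11))/3 = 3 + 2*(11 - 99)/3 = 3 + (2/3)*(-88) = 3 - 176/3 = -167/3 ≈ -55.667)
(-29037 + w)/(14948 - 39367) = (-29037 - 167/3)/(14948 - 39367) = -87278/3/(-24419) = -87278/3*(-1/24419) = 87278/73257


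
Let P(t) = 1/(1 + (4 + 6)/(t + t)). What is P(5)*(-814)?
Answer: -407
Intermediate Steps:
P(t) = 1/(1 + 5/t) (P(t) = 1/(1 + 10/((2*t))) = 1/(1 + 10*(1/(2*t))) = 1/(1 + 5/t))
P(5)*(-814) = (5/(5 + 5))*(-814) = (5/10)*(-814) = (5*(1/10))*(-814) = (1/2)*(-814) = -407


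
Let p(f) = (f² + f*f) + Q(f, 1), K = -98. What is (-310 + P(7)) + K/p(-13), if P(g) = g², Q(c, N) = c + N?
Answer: -42592/163 ≈ -261.30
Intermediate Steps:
Q(c, N) = N + c
p(f) = 1 + f + 2*f² (p(f) = (f² + f*f) + (1 + f) = (f² + f²) + (1 + f) = 2*f² + (1 + f) = 1 + f + 2*f²)
(-310 + P(7)) + K/p(-13) = (-310 + 7²) - 98/(1 - 13 + 2*(-13)²) = (-310 + 49) - 98/(1 - 13 + 2*169) = -261 - 98/(1 - 13 + 338) = -261 - 98/326 = -261 - 98*1/326 = -261 - 49/163 = -42592/163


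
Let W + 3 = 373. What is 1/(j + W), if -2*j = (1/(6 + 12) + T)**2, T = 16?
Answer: 648/156239 ≈ 0.0041475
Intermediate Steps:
W = 370 (W = -3 + 373 = 370)
j = -83521/648 (j = -(1/(6 + 12) + 16)**2/2 = -(1/18 + 16)**2/2 = -(289/18)**2/2 = -1/2*83521/324 = -83521/648 ≈ -128.89)
1/(j + W) = 1/(-83521/648 + 370) = 1/(156239/648) = 648/156239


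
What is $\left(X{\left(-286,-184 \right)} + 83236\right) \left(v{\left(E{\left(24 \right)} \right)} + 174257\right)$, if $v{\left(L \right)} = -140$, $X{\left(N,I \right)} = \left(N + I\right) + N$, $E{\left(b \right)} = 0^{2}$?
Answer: $14361170160$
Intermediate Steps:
$E{\left(b \right)} = 0$
$X{\left(N,I \right)} = I + 2 N$ ($X{\left(N,I \right)} = \left(I + N\right) + N = I + 2 N$)
$\left(X{\left(-286,-184 \right)} + 83236\right) \left(v{\left(E{\left(24 \right)} \right)} + 174257\right) = \left(\left(-184 + 2 \left(-286\right)\right) + 83236\right) \left(-140 + 174257\right) = \left(\left(-184 - 572\right) + 83236\right) 174117 = \left(-756 + 83236\right) 174117 = 82480 \cdot 174117 = 14361170160$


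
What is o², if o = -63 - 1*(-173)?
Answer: 12100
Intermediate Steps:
o = 110 (o = -63 + 173 = 110)
o² = 110² = 12100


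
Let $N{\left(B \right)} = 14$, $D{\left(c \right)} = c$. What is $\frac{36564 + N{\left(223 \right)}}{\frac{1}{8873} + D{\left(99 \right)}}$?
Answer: $\frac{162278297}{439214} \approx 369.47$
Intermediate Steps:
$\frac{36564 + N{\left(223 \right)}}{\frac{1}{8873} + D{\left(99 \right)}} = \frac{36564 + 14}{\frac{1}{8873} + 99} = \frac{36578}{\frac{1}{8873} + 99} = \frac{36578}{\frac{878428}{8873}} = 36578 \cdot \frac{8873}{878428} = \frac{162278297}{439214}$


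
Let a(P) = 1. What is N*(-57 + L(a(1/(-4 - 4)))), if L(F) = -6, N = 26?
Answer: -1638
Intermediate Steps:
N*(-57 + L(a(1/(-4 - 4)))) = 26*(-57 - 6) = 26*(-63) = -1638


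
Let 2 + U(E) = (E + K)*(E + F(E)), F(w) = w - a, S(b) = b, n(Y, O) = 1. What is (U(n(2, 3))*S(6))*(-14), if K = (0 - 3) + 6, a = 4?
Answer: 840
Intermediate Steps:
F(w) = -4 + w (F(w) = w - 1*4 = w - 4 = -4 + w)
K = 3 (K = -3 + 6 = 3)
U(E) = -2 + (-4 + 2*E)*(3 + E) (U(E) = -2 + (E + 3)*(E + (-4 + E)) = -2 + (3 + E)*(-4 + 2*E) = -2 + (-4 + 2*E)*(3 + E))
(U(n(2, 3))*S(6))*(-14) = ((-14 + 2*1 + 2*1**2)*6)*(-14) = ((-14 + 2 + 2*1)*6)*(-14) = ((-14 + 2 + 2)*6)*(-14) = -10*6*(-14) = -60*(-14) = 840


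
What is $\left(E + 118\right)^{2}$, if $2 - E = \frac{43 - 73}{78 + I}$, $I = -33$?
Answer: $\frac{131044}{9} \approx 14560.0$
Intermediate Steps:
$E = \frac{8}{3}$ ($E = 2 - \frac{43 - 73}{78 - 33} = 2 - - \frac{30}{45} = 2 - \left(-30\right) \frac{1}{45} = 2 - - \frac{2}{3} = 2 + \frac{2}{3} = \frac{8}{3} \approx 2.6667$)
$\left(E + 118\right)^{2} = \left(\frac{8}{3} + 118\right)^{2} = \left(\frac{362}{3}\right)^{2} = \frac{131044}{9}$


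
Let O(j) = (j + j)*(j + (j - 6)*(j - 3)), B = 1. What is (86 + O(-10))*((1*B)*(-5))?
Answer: 19370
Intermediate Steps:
O(j) = 2*j*(j + (-6 + j)*(-3 + j)) (O(j) = (2*j)*(j + (-6 + j)*(-3 + j)) = 2*j*(j + (-6 + j)*(-3 + j)))
(86 + O(-10))*((1*B)*(-5)) = (86 + 2*(-10)*(18 + (-10)² - 8*(-10)))*((1*1)*(-5)) = (86 + 2*(-10)*(18 + 100 + 80))*(1*(-5)) = (86 + 2*(-10)*198)*(-5) = (86 - 3960)*(-5) = -3874*(-5) = 19370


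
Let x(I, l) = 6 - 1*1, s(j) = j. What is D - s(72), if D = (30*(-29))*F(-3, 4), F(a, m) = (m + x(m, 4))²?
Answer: -70542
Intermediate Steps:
x(I, l) = 5 (x(I, l) = 6 - 1 = 5)
F(a, m) = (5 + m)² (F(a, m) = (m + 5)² = (5 + m)²)
D = -70470 (D = (30*(-29))*(5 + 4)² = -870*9² = -870*81 = -70470)
D - s(72) = -70470 - 1*72 = -70470 - 72 = -70542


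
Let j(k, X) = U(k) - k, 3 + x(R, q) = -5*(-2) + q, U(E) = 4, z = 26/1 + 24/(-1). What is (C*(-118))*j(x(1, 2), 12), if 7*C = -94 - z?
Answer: -56640/7 ≈ -8091.4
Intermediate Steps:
z = 2 (z = 26*1 + 24*(-1) = 26 - 24 = 2)
x(R, q) = 7 + q (x(R, q) = -3 + (-5*(-2) + q) = -3 + (10 + q) = 7 + q)
j(k, X) = 4 - k
C = -96/7 (C = (-94 - 1*2)/7 = (-94 - 2)/7 = (⅐)*(-96) = -96/7 ≈ -13.714)
(C*(-118))*j(x(1, 2), 12) = (-96/7*(-118))*(4 - (7 + 2)) = 11328*(4 - 1*9)/7 = 11328*(4 - 9)/7 = (11328/7)*(-5) = -56640/7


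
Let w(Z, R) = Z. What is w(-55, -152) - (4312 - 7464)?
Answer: 3097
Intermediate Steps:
w(-55, -152) - (4312 - 7464) = -55 - (4312 - 7464) = -55 - 1*(-3152) = -55 + 3152 = 3097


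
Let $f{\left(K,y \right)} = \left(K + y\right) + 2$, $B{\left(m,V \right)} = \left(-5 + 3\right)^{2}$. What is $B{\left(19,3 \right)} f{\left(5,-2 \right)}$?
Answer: $20$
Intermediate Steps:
$B{\left(m,V \right)} = 4$ ($B{\left(m,V \right)} = \left(-2\right)^{2} = 4$)
$f{\left(K,y \right)} = 2 + K + y$
$B{\left(19,3 \right)} f{\left(5,-2 \right)} = 4 \left(2 + 5 - 2\right) = 4 \cdot 5 = 20$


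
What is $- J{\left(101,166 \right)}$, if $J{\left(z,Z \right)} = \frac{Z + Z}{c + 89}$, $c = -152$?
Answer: $\frac{332}{63} \approx 5.2698$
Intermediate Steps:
$J{\left(z,Z \right)} = - \frac{2 Z}{63}$ ($J{\left(z,Z \right)} = \frac{Z + Z}{-152 + 89} = \frac{2 Z}{-63} = 2 Z \left(- \frac{1}{63}\right) = - \frac{2 Z}{63}$)
$- J{\left(101,166 \right)} = - \frac{\left(-2\right) 166}{63} = \left(-1\right) \left(- \frac{332}{63}\right) = \frac{332}{63}$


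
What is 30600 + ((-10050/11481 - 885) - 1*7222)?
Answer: 86077361/3827 ≈ 22492.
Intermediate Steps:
30600 + ((-10050/11481 - 885) - 1*7222) = 30600 + ((-10050*1/11481 - 885) - 7222) = 30600 + ((-3350/3827 - 885) - 7222) = 30600 + (-3390245/3827 - 7222) = 30600 - 31028839/3827 = 86077361/3827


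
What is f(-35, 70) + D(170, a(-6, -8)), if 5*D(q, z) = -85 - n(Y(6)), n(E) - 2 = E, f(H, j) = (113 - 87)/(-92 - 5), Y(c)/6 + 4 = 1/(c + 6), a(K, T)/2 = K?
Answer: -12579/970 ≈ -12.968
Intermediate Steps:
a(K, T) = 2*K
Y(c) = -24 + 6/(6 + c) (Y(c) = -24 + 6/(c + 6) = -24 + 6/(6 + c))
f(H, j) = -26/97 (f(H, j) = 26/(-97) = 26*(-1/97) = -26/97)
n(E) = 2 + E
D(q, z) = -127/10 (D(q, z) = (-85 - (2 + 6*(-23 - 4*6)/(6 + 6)))/5 = (-85 - (2 + 6*(-23 - 24)/12))/5 = (-85 - (2 + 6*(1/12)*(-47)))/5 = (-85 - (2 - 47/2))/5 = (-85 - 1*(-43/2))/5 = (-85 + 43/2)/5 = (⅕)*(-127/2) = -127/10)
f(-35, 70) + D(170, a(-6, -8)) = -26/97 - 127/10 = -12579/970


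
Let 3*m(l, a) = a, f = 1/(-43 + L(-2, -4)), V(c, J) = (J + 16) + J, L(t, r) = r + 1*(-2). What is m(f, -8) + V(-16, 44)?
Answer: 304/3 ≈ 101.33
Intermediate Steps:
L(t, r) = -2 + r (L(t, r) = r - 2 = -2 + r)
V(c, J) = 16 + 2*J (V(c, J) = (16 + J) + J = 16 + 2*J)
f = -1/49 (f = 1/(-43 + (-2 - 4)) = 1/(-43 - 6) = 1/(-49) = -1/49 ≈ -0.020408)
m(l, a) = a/3
m(f, -8) + V(-16, 44) = (⅓)*(-8) + (16 + 2*44) = -8/3 + (16 + 88) = -8/3 + 104 = 304/3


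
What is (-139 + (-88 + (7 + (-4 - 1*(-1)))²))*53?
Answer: -11183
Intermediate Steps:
(-139 + (-88 + (7 + (-4 - 1*(-1)))²))*53 = (-139 + (-88 + (7 + (-4 + 1))²))*53 = (-139 + (-88 + (7 - 3)²))*53 = (-139 + (-88 + 4²))*53 = (-139 + (-88 + 16))*53 = (-139 - 72)*53 = -211*53 = -11183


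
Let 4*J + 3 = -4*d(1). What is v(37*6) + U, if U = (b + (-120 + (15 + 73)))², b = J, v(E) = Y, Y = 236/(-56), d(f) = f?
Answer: 127103/112 ≈ 1134.8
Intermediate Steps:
Y = -59/14 (Y = 236*(-1/56) = -59/14 ≈ -4.2143)
v(E) = -59/14
J = -7/4 (J = -¾ + (-4*1)/4 = -¾ + (¼)*(-4) = -¾ - 1 = -7/4 ≈ -1.7500)
b = -7/4 ≈ -1.7500
U = 18225/16 (U = (-7/4 + (-120 + (15 + 73)))² = (-7/4 + (-120 + 88))² = (-7/4 - 32)² = (-135/4)² = 18225/16 ≈ 1139.1)
v(37*6) + U = -59/14 + 18225/16 = 127103/112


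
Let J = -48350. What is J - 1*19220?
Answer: -67570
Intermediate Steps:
J - 1*19220 = -48350 - 1*19220 = -48350 - 19220 = -67570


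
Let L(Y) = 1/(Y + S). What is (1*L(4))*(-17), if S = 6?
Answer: -17/10 ≈ -1.7000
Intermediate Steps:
L(Y) = 1/(6 + Y) (L(Y) = 1/(Y + 6) = 1/(6 + Y))
(1*L(4))*(-17) = (1/(6 + 4))*(-17) = (1/10)*(-17) = -17/10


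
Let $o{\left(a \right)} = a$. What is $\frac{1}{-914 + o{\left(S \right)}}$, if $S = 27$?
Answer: $- \frac{1}{887} \approx -0.0011274$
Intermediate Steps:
$\frac{1}{-914 + o{\left(S \right)}} = \frac{1}{-914 + 27} = \frac{1}{-887} = - \frac{1}{887}$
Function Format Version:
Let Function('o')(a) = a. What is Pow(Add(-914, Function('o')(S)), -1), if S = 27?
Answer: Rational(-1, 887) ≈ -0.0011274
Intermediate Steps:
Pow(Add(-914, Function('o')(S)), -1) = Pow(Add(-914, 27), -1) = Pow(-887, -1) = Rational(-1, 887)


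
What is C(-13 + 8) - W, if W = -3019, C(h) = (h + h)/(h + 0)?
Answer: 3021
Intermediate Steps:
C(h) = 2 (C(h) = (2*h)/h = 2)
C(-13 + 8) - W = 2 - 1*(-3019) = 2 + 3019 = 3021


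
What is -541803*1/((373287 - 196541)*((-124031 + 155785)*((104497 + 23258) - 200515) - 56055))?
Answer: 541803/408367584632870 ≈ 1.3268e-9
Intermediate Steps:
-541803*1/((373287 - 196541)*((-124031 + 155785)*((104497 + 23258) - 200515) - 56055)) = -541803*1/(176746*(31754*(127755 - 200515) - 56055)) = -541803*1/(176746*(31754*(-72760) - 56055)) = -541803*1/(176746*(-2310421040 - 56055)) = -541803/((-2310477095*176746)) = -541803/(-408367584632870) = -541803*(-1/408367584632870) = 541803/408367584632870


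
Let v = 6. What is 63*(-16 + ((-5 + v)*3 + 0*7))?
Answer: -819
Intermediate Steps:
63*(-16 + ((-5 + v)*3 + 0*7)) = 63*(-16 + ((-5 + 6)*3 + 0*7)) = 63*(-16 + (1*3 + 0)) = 63*(-16 + (3 + 0)) = 63*(-16 + 3) = 63*(-13) = -819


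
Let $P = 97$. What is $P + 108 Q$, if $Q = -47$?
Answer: $-4979$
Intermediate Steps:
$P + 108 Q = 97 + 108 \left(-47\right) = 97 - 5076 = -4979$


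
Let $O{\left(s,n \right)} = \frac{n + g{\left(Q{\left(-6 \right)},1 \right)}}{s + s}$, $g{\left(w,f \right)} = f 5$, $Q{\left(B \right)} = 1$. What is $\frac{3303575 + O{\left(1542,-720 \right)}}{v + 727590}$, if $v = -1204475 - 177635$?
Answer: $- \frac{2037644917}{403707936} \approx -5.0473$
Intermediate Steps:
$g{\left(w,f \right)} = 5 f$
$v = -1382110$ ($v = -1204475 - 177635 = -1382110$)
$O{\left(s,n \right)} = \frac{5 + n}{2 s}$ ($O{\left(s,n \right)} = \frac{n + 5 \cdot 1}{s + s} = \frac{n + 5}{2 s} = \left(5 + n\right) \frac{1}{2 s} = \frac{5 + n}{2 s}$)
$\frac{3303575 + O{\left(1542,-720 \right)}}{v + 727590} = \frac{3303575 + \frac{5 - 720}{2 \cdot 1542}}{-1382110 + 727590} = \frac{3303575 + \frac{1}{2} \cdot \frac{1}{1542} \left(-715\right)}{-654520} = \left(3303575 - \frac{715}{3084}\right) \left(- \frac{1}{654520}\right) = \frac{10188224585}{3084} \left(- \frac{1}{654520}\right) = - \frac{2037644917}{403707936}$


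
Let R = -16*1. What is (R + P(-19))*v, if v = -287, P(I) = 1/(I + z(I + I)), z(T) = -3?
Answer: 101311/22 ≈ 4605.0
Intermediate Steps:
P(I) = 1/(-3 + I) (P(I) = 1/(I - 3) = 1/(-3 + I))
R = -16
(R + P(-19))*v = (-16 + 1/(-3 - 19))*(-287) = (-16 + 1/(-22))*(-287) = (-16 - 1/22)*(-287) = -353/22*(-287) = 101311/22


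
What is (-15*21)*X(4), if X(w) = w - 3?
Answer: -315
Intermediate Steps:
X(w) = -3 + w
(-15*21)*X(4) = (-15*21)*(-3 + 4) = -315*1 = -315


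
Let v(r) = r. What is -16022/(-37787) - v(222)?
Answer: -8372692/37787 ≈ -221.58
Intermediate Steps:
-16022/(-37787) - v(222) = -16022/(-37787) - 1*222 = -16022*(-1/37787) - 222 = 16022/37787 - 222 = -8372692/37787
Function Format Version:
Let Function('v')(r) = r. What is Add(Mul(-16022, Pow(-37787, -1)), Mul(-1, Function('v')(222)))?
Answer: Rational(-8372692, 37787) ≈ -221.58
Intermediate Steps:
Add(Mul(-16022, Pow(-37787, -1)), Mul(-1, Function('v')(222))) = Add(Mul(-16022, Pow(-37787, -1)), Mul(-1, 222)) = Add(Mul(-16022, Rational(-1, 37787)), -222) = Add(Rational(16022, 37787), -222) = Rational(-8372692, 37787)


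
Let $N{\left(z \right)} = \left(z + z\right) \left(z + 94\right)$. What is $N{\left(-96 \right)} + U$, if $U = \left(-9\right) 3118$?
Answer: $-27678$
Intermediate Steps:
$N{\left(z \right)} = 2 z \left(94 + z\right)$
$U = -28062$
$N{\left(-96 \right)} + U = 2 \left(-96\right) \left(94 - 96\right) - 28062 = 2 \left(-96\right) \left(-2\right) - 28062 = 384 - 28062 = -27678$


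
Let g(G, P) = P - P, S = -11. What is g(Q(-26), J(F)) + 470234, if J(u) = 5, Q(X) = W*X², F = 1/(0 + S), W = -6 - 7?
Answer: 470234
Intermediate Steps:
W = -13
F = -1/11 (F = 1/(0 - 11) = 1/(-11) = -1/11 ≈ -0.090909)
Q(X) = -13*X²
g(G, P) = 0
g(Q(-26), J(F)) + 470234 = 0 + 470234 = 470234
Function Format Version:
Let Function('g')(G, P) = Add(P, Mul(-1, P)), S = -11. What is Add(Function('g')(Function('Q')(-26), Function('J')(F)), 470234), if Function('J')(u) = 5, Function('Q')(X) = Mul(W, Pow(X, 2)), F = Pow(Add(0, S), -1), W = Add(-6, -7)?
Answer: 470234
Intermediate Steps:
W = -13
F = Rational(-1, 11) (F = Pow(Add(0, -11), -1) = Pow(-11, -1) = Rational(-1, 11) ≈ -0.090909)
Function('Q')(X) = Mul(-13, Pow(X, 2))
Function('g')(G, P) = 0
Add(Function('g')(Function('Q')(-26), Function('J')(F)), 470234) = Add(0, 470234) = 470234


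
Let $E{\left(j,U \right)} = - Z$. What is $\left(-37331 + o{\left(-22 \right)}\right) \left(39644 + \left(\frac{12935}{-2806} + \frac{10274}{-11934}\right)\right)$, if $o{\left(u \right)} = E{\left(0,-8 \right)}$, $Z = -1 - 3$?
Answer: $- \frac{24773326371718967}{16743402} \approx -1.4796 \cdot 10^{9}$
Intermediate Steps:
$Z = -4$ ($Z = -1 - 3 = -4$)
$E{\left(j,U \right)} = 4$ ($E{\left(j,U \right)} = \left(-1\right) \left(-4\right) = 4$)
$o{\left(u \right)} = 4$
$\left(-37331 + o{\left(-22 \right)}\right) \left(39644 + \left(\frac{12935}{-2806} + \frac{10274}{-11934}\right)\right) = \left(-37331 + 4\right) \left(39644 + \left(\frac{12935}{-2806} + \frac{10274}{-11934}\right)\right) = - 37327 \left(39644 + \left(12935 \left(- \frac{1}{2806}\right) + 10274 \left(- \frac{1}{11934}\right)\right)\right) = - 37327 \left(39644 - \frac{91597567}{16743402}\right) = \left(-37327\right) \frac{663683831321}{16743402} = - \frac{24773326371718967}{16743402}$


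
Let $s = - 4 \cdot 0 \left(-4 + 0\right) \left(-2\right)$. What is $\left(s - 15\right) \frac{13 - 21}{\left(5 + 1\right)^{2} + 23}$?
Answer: $\frac{120}{59} \approx 2.0339$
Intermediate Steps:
$s = 0$ ($s = - 4 \cdot 0 \left(-4\right) \left(-2\right) = \left(-4\right) 0 \left(-2\right) = 0 \left(-2\right) = 0$)
$\left(s - 15\right) \frac{13 - 21}{\left(5 + 1\right)^{2} + 23} = \left(0 - 15\right) \frac{13 - 21}{\left(5 + 1\right)^{2} + 23} = - 15 \left(- \frac{8}{6^{2} + 23}\right) = - 15 \left(- \frac{8}{36 + 23}\right) = - 15 \left(- \frac{8}{59}\right) = - 15 \left(\left(-8\right) \frac{1}{59}\right) = \left(-15\right) \left(- \frac{8}{59}\right) = \frac{120}{59}$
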